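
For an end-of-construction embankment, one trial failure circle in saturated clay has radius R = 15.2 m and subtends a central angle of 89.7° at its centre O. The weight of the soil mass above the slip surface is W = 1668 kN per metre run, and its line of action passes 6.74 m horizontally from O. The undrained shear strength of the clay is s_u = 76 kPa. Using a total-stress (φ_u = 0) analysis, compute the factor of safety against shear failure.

FS = 2.45

Taking moments about the centre O, the resisting moment is provided by the undrained shear strength acting along the arc:
Arc length L_a = R·θ = 15.2·(89.7°·π/180) = 15.2·1.5656 = 23.80 m
M_R = s_u·L_a·R = 76·23.80·15.2 = 27489.7 kN·m/m
M_D = W·d = 1668·6.74 = 11242.3 kN·m/m
FS = M_R / M_D = 27489.7 / 11242.3 = 2.445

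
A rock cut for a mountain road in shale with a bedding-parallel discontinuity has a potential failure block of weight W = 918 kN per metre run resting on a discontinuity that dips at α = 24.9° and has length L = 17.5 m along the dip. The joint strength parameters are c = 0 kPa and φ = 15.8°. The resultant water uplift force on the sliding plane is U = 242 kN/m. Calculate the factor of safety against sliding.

Resolving the block weight along and normal to the plane and applying the Mohr–Coulomb strength on the joint:
N' = W cosα − U = 918·cos24.9° − 242 = 590.7 kN/m
Driving force T = W sinα = 918·sin24.9° = 386.5 kN/m
Resisting force R = c·L + N'·tanφ = 0·17.5 + 590.7·tan15.8° = 0.0 + 167.1 = 167.1 kN/m
FS = R / T = 167.1 / 386.5 = 0.432

FS = 0.43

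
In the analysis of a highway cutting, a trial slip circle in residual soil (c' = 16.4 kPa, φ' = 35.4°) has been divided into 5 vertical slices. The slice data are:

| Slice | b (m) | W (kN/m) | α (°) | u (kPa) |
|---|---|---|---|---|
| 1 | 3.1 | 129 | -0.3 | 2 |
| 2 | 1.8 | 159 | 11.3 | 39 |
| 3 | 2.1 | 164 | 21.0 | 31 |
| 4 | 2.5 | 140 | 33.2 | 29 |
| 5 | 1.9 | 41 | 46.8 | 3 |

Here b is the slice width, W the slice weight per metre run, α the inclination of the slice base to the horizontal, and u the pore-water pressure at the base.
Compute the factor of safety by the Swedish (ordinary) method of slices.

Ordinary method of slices: FS = Σ[c'·Δl_i + (W_i cosα_i − u_i·Δl_i)·tanφ'] / Σ W_i sinα_i, with Δl_i = b_i / cosα_i.
Slice 1: Δl = 3.1/cos(-0.3°) = 3.100 m; N'_1 = 129·cos(-0.3°) − 2·3.100 = 122.8; c'Δl = 50.84; W sinα = -0.7
Slice 2: Δl = 1.8/cos11.3° = 1.836 m; N'_2 = 159·cos11.3° − 39·1.836 = 84.3; c'Δl = 30.10; W sinα = 31.2
Slice 3: Δl = 2.1/cos21.0° = 2.249 m; N'_3 = 164·cos21.0° − 31·2.249 = 83.4; c'Δl = 36.89; W sinα = 58.8
Slice 4: Δl = 2.5/cos33.2° = 2.988 m; N'_4 = 140·cos33.2° − 29·2.988 = 30.5; c'Δl = 49.00; W sinα = 76.7
Slice 5: Δl = 1.9/cos46.8° = 2.776 m; N'_5 = 41·cos46.8° − 3·2.776 = 19.7; c'Δl = 45.52; W sinα = 29.9
Σc'Δl = 212.4 kN/m; ΣN' = 340.7 kN/m; ΣW sinα = 195.8 kN/m
Resisting = 212.4 + 340.7·tan35.4° = 212.4 + 242.2 = 454.5 kN/m
FS = 454.5 / 195.8 = 2.321

FS = 2.32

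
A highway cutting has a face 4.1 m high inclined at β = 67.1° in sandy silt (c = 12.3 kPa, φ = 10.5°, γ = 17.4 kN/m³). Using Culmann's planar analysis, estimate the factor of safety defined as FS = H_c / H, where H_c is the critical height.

H_c = (4c/γ) · sinβ cosφ / [1 − cos(β − φ)]
    = (4·12.3/17.4) · sin67.1°·cos10.5° / [1 − cos56.6°]
    = 2.828 · 0.9058 / 0.4495 = 5.70 m
FS = H_c / H = 5.70 / 4.1 = 1.390

FS = 1.39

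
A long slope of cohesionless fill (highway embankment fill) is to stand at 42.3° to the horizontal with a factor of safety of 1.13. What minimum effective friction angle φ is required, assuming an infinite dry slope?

FS = tanφ/tanβ ⇒ tanφ = FS · tanβ = 1.13 · tan42.3° = 1.0282
φ = arctan(1.0282) = 45.80°

φ = 45.8°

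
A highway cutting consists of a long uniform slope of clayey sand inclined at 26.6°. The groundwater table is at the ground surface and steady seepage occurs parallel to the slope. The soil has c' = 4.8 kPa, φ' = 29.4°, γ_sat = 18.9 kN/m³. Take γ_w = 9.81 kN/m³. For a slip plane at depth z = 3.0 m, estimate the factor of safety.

FS = 0.75

With seepage parallel to the slope and the water table at the surface, the effective normal stress on the slip plane uses the buoyant unit weight γ' = γ_sat − γ_w while the driving shear stress uses γ_sat:
FS = [c' + γ' z cos²β tanφ'] / [γ_sat z sinβ cosβ]
γ' = 18.9 − 9.81 = 9.09 kN/m³
Numerator = 4.8 + 9.09·3.0·cos²26.6°·tan29.4° = 4.8 + 9.09·3.0·0.7995·0.5635 = 17.085 kPa
Denominator = 18.9·3.0·sin26.6°·cos26.6° = 18.9·3.0·0.4478·0.8942 = 22.701 kPa
FS = 17.085 / 22.701 = 0.753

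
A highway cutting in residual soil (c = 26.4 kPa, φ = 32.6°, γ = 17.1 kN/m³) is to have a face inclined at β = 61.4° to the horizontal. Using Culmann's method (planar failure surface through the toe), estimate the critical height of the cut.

Culmann's analysis gives the critical failure plane at α_cr = (β + φ)/2 = (61.4 + 32.6)/2 = 47.0°, and the critical height
H_c = (4c/γ) · sinβ cosφ / [1 − cos(β − φ)]
    = (4·26.4/17.1) · sin61.4°·cos32.6° / [1 − cos(28.8°)]
    = 6.175 · 0.8780·0.8425 / [1 − 0.8763]
    = 6.175 · 0.7397 / 0.1237
    = 36.93 m

H_c = 36.93 m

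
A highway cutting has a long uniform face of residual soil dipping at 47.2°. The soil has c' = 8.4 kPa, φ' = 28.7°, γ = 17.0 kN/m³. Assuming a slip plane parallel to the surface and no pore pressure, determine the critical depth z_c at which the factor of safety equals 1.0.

z_c = 2.01 m

Setting FS = 1.00 in FS = [c' + γz cos²β tanφ'] / [γz sinβ cosβ] and solving for z:
z = c' / [γ cosβ (FS·sinβ − cosβ·tanφ')]
  = 8.4 / [17.0·cos47.2°·(1.00·sin47.2° − cos47.2°·tan28.7°)]
  = 8.4 / [17.0·0.6794·(1.00·0.7337 − 0.6794·0.5475)]
  = 8.4 / 4.1784 = 2.010 m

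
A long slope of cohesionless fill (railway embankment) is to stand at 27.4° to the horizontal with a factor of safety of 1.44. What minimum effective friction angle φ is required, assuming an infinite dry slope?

φ = 36.7°

FS = tanφ/tanβ ⇒ tanφ = FS · tanβ = 1.44 · tan27.4° = 0.7464
φ = arctan(0.7464) = 36.74°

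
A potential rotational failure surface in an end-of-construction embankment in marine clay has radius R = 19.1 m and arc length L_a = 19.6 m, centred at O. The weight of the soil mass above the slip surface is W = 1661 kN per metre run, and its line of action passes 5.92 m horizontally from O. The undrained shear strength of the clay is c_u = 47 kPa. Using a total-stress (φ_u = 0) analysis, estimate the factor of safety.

Taking moments about the centre O, the resisting moment is provided by the undrained shear strength acting along the arc:
M_R = c_u·L_a·R = 47·19.60·19.1 = 17594.9 kN·m/m
M_D = W·d = 1661·5.92 = 9833.1 kN·m/m
FS = M_R / M_D = 17594.9 / 9833.1 = 1.789

FS = 1.79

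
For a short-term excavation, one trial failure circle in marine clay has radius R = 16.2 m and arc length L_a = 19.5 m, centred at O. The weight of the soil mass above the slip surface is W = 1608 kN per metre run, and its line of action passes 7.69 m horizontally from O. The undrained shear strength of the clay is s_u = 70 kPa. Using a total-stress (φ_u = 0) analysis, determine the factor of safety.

Taking moments about the centre O, the resisting moment is provided by the undrained shear strength acting along the arc:
M_R = s_u·L_a·R = 70·19.50·16.2 = 22113.0 kN·m/m
M_D = W·d = 1608·7.69 = 12365.5 kN·m/m
FS = M_R / M_D = 22113.0 / 12365.5 = 1.788

FS = 1.79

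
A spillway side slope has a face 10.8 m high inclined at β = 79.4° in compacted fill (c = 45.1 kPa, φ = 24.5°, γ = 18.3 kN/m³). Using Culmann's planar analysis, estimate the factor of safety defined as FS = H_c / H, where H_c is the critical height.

H_c = (4c/γ) · sinβ cosφ / [1 − cos(β − φ)]
    = (4·45.1/18.3) · sin79.4°·cos24.5° / [1 − cos54.9°]
    = 9.858 · 0.8944 / 0.4250 = 20.75 m
FS = H_c / H = 20.75 / 10.8 = 1.921

FS = 1.92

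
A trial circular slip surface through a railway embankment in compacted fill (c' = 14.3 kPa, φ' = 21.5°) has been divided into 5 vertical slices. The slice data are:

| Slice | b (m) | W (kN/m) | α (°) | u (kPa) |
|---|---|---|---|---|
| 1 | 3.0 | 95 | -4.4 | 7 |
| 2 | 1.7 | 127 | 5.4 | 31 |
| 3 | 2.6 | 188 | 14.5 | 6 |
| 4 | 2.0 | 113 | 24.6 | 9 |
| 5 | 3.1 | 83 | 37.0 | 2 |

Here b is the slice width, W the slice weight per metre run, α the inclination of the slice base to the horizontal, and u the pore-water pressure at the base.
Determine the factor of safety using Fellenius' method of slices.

FS = 2.50

Ordinary method of slices: FS = Σ[c'·Δl_i + (W_i cosα_i − u_i·Δl_i)·tanφ'] / Σ W_i sinα_i, with Δl_i = b_i / cosα_i.
Slice 1: Δl = 3.0/cos(-4.4°) = 3.009 m; N'_1 = 95·cos(-4.4°) − 7·3.009 = 73.7; c'Δl = 43.03; W sinα = -7.3
Slice 2: Δl = 1.7/cos5.4° = 1.708 m; N'_2 = 127·cos5.4° − 31·1.708 = 73.5; c'Δl = 24.42; W sinα = 12.0
Slice 3: Δl = 2.6/cos14.5° = 2.686 m; N'_3 = 188·cos14.5° − 6·2.686 = 165.9; c'Δl = 38.40; W sinα = 47.1
Slice 4: Δl = 2.0/cos24.6° = 2.200 m; N'_4 = 113·cos24.6° − 9·2.200 = 82.9; c'Δl = 31.45; W sinα = 47.0
Slice 5: Δl = 3.1/cos37.0° = 3.882 m; N'_5 = 83·cos37.0° − 2·3.882 = 58.5; c'Δl = 55.51; W sinα = 50.0
Σc'Δl = 192.8 kN/m; ΣN' = 454.5 kN/m; ΣW sinα = 148.7 kN/m
Resisting = 192.8 + 454.5·tan21.5° = 192.8 + 179.0 = 371.9 kN/m
FS = 371.9 / 148.7 = 2.500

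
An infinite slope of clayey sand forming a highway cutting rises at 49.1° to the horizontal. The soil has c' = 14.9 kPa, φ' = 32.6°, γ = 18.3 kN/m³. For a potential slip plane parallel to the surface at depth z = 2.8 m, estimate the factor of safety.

For an infinite slope with a slip plane parallel to the surface (no pore pressure): FS = [c' + γz cos²β tanφ'] / [γz sinβ cosβ].
γz = 18.3·2.8 = 51.24 kN/m²
Numerator = 14.9 + 51.24·cos²49.1°·tan32.6° = 14.9 + 51.24·0.4287·0.6395 = 28.948 kPa
Denominator = 51.24·sin49.1°·cos49.1° = 51.24·0.7559·0.6547 = 25.358 kPa
FS = 28.948 / 25.358 = 1.142

FS = 1.14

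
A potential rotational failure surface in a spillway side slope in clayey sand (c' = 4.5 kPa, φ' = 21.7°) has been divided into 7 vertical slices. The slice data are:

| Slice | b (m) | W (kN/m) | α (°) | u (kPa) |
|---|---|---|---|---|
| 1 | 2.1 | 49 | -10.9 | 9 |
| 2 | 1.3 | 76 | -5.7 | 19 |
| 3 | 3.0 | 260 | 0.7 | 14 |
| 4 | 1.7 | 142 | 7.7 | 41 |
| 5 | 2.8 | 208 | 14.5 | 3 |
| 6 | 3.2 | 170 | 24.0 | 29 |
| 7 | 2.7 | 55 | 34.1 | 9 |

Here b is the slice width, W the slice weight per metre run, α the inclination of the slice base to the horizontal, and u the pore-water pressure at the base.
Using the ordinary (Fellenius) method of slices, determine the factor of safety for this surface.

Ordinary method of slices: FS = Σ[c'·Δl_i + (W_i cosα_i − u_i·Δl_i)·tanφ'] / Σ W_i sinα_i, with Δl_i = b_i / cosα_i.
Slice 1: Δl = 2.1/cos(-10.9°) = 2.139 m; N'_1 = 49·cos(-10.9°) − 9·2.139 = 28.9; c'Δl = 9.62; W sinα = -9.3
Slice 2: Δl = 1.3/cos(-5.7°) = 1.306 m; N'_2 = 76·cos(-5.7°) − 19·1.306 = 50.8; c'Δl = 5.88; W sinα = -7.5
Slice 3: Δl = 3.0/cos0.7° = 3.000 m; N'_3 = 260·cos0.7° − 14·3.000 = 218.0; c'Δl = 13.50; W sinα = 3.2
Slice 4: Δl = 1.7/cos7.7° = 1.715 m; N'_4 = 142·cos7.7° − 41·1.715 = 70.4; c'Δl = 7.72; W sinα = 19.0
Slice 5: Δl = 2.8/cos14.5° = 2.892 m; N'_5 = 208·cos14.5° − 3·2.892 = 192.7; c'Δl = 13.01; W sinα = 52.1
Slice 6: Δl = 3.2/cos24.0° = 3.503 m; N'_6 = 170·cos24.0° − 29·3.503 = 53.7; c'Δl = 15.76; W sinα = 69.1
Slice 7: Δl = 2.7/cos34.1° = 3.261 m; N'_7 = 55·cos34.1° − 9·3.261 = 16.2; c'Δl = 14.67; W sinα = 30.8
Σc'Δl = 80.2 kN/m; ΣN' = 630.6 kN/m; ΣW sinα = 157.4 kN/m
Resisting = 80.2 + 630.6·tan21.7° = 80.2 + 251.0 = 331.1 kN/m
FS = 331.1 / 157.4 = 2.103

FS = 2.10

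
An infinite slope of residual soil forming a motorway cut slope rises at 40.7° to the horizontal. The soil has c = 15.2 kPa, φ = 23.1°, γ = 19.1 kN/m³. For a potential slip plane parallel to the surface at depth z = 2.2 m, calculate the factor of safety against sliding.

For an infinite slope with a slip plane parallel to the surface (no pore pressure): FS = [c + γz cos²β tanφ] / [γz sinβ cosβ].
γz = 19.1·2.2 = 42.02 kN/m²
Numerator = 15.2 + 42.02·cos²40.7°·tan23.1° = 15.2 + 42.02·0.5748·0.4265 = 25.502 kPa
Denominator = 42.02·sin40.7°·cos40.7° = 42.02·0.6521·0.7581 = 20.774 kPa
FS = 25.502 / 20.774 = 1.228

FS = 1.23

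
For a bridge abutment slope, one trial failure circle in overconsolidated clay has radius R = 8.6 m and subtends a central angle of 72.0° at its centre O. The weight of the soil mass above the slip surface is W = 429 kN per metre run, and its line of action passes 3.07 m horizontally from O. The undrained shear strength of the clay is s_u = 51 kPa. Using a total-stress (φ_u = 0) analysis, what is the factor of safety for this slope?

Taking moments about the centre O, the resisting moment is provided by the undrained shear strength acting along the arc:
Arc length L_a = R·θ = 8.6·(72.0°·π/180) = 8.6·1.2566 = 10.81 m
M_R = s_u·L_a·R = 51·10.81·8.6 = 4740.0 kN·m/m
M_D = W·d = 429·3.07 = 1317.0 kN·m/m
FS = M_R / M_D = 4740.0 / 1317.0 = 3.599

FS = 3.60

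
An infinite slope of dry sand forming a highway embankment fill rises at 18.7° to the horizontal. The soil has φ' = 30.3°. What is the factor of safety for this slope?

For a dry cohesionless infinite slope the factor of safety is FS = tanφ' / tanβ.
FS = tan30.3° / tan18.7° = 0.5844 / 0.3385 = 1.726

FS = 1.73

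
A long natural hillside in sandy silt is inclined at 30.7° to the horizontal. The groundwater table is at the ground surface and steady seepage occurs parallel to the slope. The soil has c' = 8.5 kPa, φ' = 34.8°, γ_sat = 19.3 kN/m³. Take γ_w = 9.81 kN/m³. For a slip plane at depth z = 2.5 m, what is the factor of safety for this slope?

With seepage parallel to the slope and the water table at the surface, the effective normal stress on the slip plane uses the buoyant unit weight γ' = γ_sat − γ_w while the driving shear stress uses γ_sat:
FS = [c' + γ' z cos²β tanφ'] / [γ_sat z sinβ cosβ]
γ' = 19.3 − 9.81 = 9.49 kN/m³
Numerator = 8.5 + 9.49·2.5·cos²30.7°·tan34.8° = 8.5 + 9.49·2.5·0.7393·0.6950 = 20.691 kPa
Denominator = 19.3·2.5·sin30.7°·cos30.7° = 19.3·2.5·0.5105·0.8599 = 21.181 kPa
FS = 20.691 / 21.181 = 0.977

FS = 0.98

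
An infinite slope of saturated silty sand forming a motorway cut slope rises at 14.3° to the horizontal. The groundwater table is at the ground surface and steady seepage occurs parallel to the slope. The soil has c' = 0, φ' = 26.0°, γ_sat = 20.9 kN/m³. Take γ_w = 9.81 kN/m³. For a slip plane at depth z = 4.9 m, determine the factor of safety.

FS = 1.02

With seepage parallel to the slope and the water table at the surface, the effective normal stress on the slip plane uses the buoyant unit weight γ' = γ_sat − γ_w while the driving shear stress uses γ_sat:
FS = [c' + γ' z cos²β tanφ'] / [γ_sat z sinβ cosβ]
(For c' = 0 this reduces to FS = (γ'/γ_sat)·tanφ'/tanβ.)
γ' = 20.9 − 9.81 = 11.09 kN/m³
Numerator = 0.0 + 11.09·4.9·cos²14.3°·tan26.0° = 0.0 + 11.09·4.9·0.9390·0.4877 = 24.887 kPa
Denominator = 20.9·4.9·sin14.3°·cos14.3° = 20.9·4.9·0.2470·0.9690 = 24.511 kPa
FS = 24.887 / 24.511 = 1.015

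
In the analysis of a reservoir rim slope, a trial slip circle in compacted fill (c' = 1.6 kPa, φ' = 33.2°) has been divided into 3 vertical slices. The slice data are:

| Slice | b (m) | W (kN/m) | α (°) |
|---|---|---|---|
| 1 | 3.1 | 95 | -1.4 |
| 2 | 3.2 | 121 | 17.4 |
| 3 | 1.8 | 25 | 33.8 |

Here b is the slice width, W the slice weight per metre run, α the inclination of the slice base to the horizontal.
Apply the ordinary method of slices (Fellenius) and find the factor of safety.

Ordinary method of slices: FS = Σ[c'·Δl_i + (W_i cosα_i)·tanφ'] / Σ W_i sinα_i, with Δl_i = b_i / cosα_i.
Slice 1: Δl = 3.1/cos(-1.4°) = 3.101 m; N'_1 = 95·cos(-1.4°) = 95.0; c'Δl = 4.96; W sinα = -2.3
Slice 2: Δl = 3.2/cos17.4° = 3.353 m; N'_2 = 121·cos17.4° = 115.5; c'Δl = 5.37; W sinα = 36.2
Slice 3: Δl = 1.8/cos33.8° = 2.166 m; N'_3 = 25·cos33.8° = 20.8; c'Δl = 3.47; W sinα = 13.9
Σc'Δl = 13.8 kN/m; ΣN' = 231.2 kN/m; ΣW sinα = 47.8 kN/m
Resisting = 13.8 + 231.2·tan33.2° = 13.8 + 151.3 = 165.1 kN/m
FS = 165.1 / 47.8 = 3.456

FS = 3.46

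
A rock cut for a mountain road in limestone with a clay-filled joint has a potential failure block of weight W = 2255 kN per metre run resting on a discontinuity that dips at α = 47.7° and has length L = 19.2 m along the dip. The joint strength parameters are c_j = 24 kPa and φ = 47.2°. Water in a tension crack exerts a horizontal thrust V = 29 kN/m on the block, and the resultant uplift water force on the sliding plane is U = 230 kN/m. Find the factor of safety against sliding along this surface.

Resolving the block weight along and normal to the plane and applying the Mohr–Coulomb strength on the joint:
N' = W cosα − U − V sinα = 2255·cos47.7° − 230 − 29·sin47.7° = 1266.2 kN/m
Driving force T = W sinα + V cosα = 2255·sin47.7° + 29·cos47.7° = 1687.4 kN/m
Resisting force R = c_j·L + N'·tanφ = 24·19.2 + 1266.2·tan47.2° = 460.8 + 1367.4 = 1828.2 kN/m
FS = R / T = 1828.2 / 1687.4 = 1.083

FS = 1.08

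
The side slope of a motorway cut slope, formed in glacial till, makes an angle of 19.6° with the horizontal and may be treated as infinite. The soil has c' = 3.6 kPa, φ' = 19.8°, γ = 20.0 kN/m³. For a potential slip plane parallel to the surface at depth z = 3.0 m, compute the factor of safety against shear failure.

For an infinite slope with a slip plane parallel to the surface (no pore pressure): FS = [c' + γz cos²β tanφ'] / [γz sinβ cosβ].
γz = 20.0·3.0 = 60.00 kN/m²
Numerator = 3.6 + 60.00·cos²19.6°·tan19.8° = 3.6 + 60.00·0.8875·0.3600 = 22.771 kPa
Denominator = 60.00·sin19.6°·cos19.6° = 60.00·0.3355·0.9421 = 18.961 kPa
FS = 22.771 / 18.961 = 1.201

FS = 1.20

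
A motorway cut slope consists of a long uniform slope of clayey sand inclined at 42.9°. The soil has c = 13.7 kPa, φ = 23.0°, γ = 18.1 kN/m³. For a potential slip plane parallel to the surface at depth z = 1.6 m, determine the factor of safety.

FS = 1.41

For an infinite slope with a slip plane parallel to the surface (no pore pressure): FS = [c + γz cos²β tanφ] / [γz sinβ cosβ].
γz = 18.1·1.6 = 28.96 kN/m²
Numerator = 13.7 + 28.96·cos²42.9°·tan23.0° = 13.7 + 28.96·0.5366·0.4245 = 20.297 kPa
Denominator = 28.96·sin42.9°·cos42.9° = 28.96·0.6807·0.7325 = 14.441 kPa
FS = 20.297 / 14.441 = 1.405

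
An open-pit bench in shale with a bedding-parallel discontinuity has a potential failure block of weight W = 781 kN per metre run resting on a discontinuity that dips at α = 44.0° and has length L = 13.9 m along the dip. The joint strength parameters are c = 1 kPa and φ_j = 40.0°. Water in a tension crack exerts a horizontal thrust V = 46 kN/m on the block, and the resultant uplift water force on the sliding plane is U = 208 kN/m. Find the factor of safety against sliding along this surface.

Resolving the block weight along and normal to the plane and applying the Mohr–Coulomb strength on the joint:
N' = W cosα − U − V sinα = 781·cos44.0° − 208 − 46·sin44.0° = 321.9 kN/m
Driving force T = W sinα + V cosα = 781·sin44.0° + 46·cos44.0° = 575.6 kN/m
Resisting force R = c·L + N'·tanφ_j = 1·13.9 + 321.9·tan40.0° = 13.9 + 270.1 = 284.0 kN/m
FS = R / T = 284.0 / 575.6 = 0.493

FS = 0.49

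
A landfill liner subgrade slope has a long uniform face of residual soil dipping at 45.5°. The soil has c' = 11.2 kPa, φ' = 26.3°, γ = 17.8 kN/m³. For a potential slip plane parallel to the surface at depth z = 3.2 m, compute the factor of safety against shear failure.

FS = 0.88

For an infinite slope with a slip plane parallel to the surface (no pore pressure): FS = [c' + γz cos²β tanφ'] / [γz sinβ cosβ].
γz = 17.8·3.2 = 56.96 kN/m²
Numerator = 11.2 + 56.96·cos²45.5°·tan26.3° = 11.2 + 56.96·0.4913·0.4942 = 25.030 kPa
Denominator = 56.96·sin45.5°·cos45.5° = 56.96·0.7133·0.7009 = 28.476 kPa
FS = 25.030 / 28.476 = 0.879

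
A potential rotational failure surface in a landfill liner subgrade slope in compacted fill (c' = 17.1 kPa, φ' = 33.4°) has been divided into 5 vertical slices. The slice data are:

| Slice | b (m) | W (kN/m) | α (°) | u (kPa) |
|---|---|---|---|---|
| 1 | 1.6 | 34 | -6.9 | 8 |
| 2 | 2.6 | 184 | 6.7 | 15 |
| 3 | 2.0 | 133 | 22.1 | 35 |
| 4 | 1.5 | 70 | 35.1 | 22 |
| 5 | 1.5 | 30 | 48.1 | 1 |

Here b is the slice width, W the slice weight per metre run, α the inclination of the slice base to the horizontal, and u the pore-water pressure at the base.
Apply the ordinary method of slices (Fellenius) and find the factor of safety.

Ordinary method of slices: FS = Σ[c'·Δl_i + (W_i cosα_i − u_i·Δl_i)·tanφ'] / Σ W_i sinα_i, with Δl_i = b_i / cosα_i.
Slice 1: Δl = 1.6/cos(-6.9°) = 1.612 m; N'_1 = 34·cos(-6.9°) − 8·1.612 = 20.9; c'Δl = 27.56; W sinα = -4.1
Slice 2: Δl = 2.6/cos6.7° = 2.618 m; N'_2 = 184·cos6.7° − 15·2.618 = 143.5; c'Δl = 44.77; W sinα = 21.5
Slice 3: Δl = 2.0/cos22.1° = 2.159 m; N'_3 = 133·cos22.1° − 35·2.159 = 47.7; c'Δl = 36.91; W sinα = 50.0
Slice 4: Δl = 1.5/cos35.1° = 1.833 m; N'_4 = 70·cos35.1° − 22·1.833 = 16.9; c'Δl = 31.35; W sinα = 40.3
Slice 5: Δl = 1.5/cos48.1° = 2.246 m; N'_5 = 30·cos48.1° − 1·2.246 = 17.8; c'Δl = 38.41; W sinα = 22.3
Σc'Δl = 179.0 kN/m; ΣN' = 246.7 kN/m; ΣW sinα = 130.0 kN/m
Resisting = 179.0 + 246.7·tan33.4° = 179.0 + 162.7 = 341.7 kN/m
FS = 341.7 / 130.0 = 2.628

FS = 2.63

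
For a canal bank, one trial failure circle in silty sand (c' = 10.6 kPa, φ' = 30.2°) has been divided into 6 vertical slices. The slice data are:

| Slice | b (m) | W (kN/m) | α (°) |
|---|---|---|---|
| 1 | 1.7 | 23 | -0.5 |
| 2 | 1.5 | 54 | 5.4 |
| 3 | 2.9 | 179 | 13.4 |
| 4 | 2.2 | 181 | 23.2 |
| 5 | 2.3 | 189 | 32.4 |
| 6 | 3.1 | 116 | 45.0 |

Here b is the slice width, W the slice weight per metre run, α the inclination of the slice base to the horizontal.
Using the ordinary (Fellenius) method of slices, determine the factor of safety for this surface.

FS = 1.83

Ordinary method of slices: FS = Σ[c'·Δl_i + (W_i cosα_i)·tanφ'] / Σ W_i sinα_i, with Δl_i = b_i / cosα_i.
Slice 1: Δl = 1.7/cos(-0.5°) = 1.700 m; N'_1 = 23·cos(-0.5°) = 23.0; c'Δl = 18.02; W sinα = -0.2
Slice 2: Δl = 1.5/cos5.4° = 1.507 m; N'_2 = 54·cos5.4° = 53.8; c'Δl = 15.97; W sinα = 5.1
Slice 3: Δl = 2.9/cos13.4° = 2.981 m; N'_3 = 179·cos13.4° = 174.1; c'Δl = 31.60; W sinα = 41.5
Slice 4: Δl = 2.2/cos23.2° = 2.394 m; N'_4 = 181·cos23.2° = 166.4; c'Δl = 25.37; W sinα = 71.3
Slice 5: Δl = 2.3/cos32.4° = 2.724 m; N'_5 = 189·cos32.4° = 159.6; c'Δl = 28.88; W sinα = 101.3
Slice 6: Δl = 3.1/cos45.0° = 4.384 m; N'_6 = 116·cos45.0° = 82.0; c'Δl = 46.47; W sinα = 82.0
Σc'Δl = 166.3 kN/m; ΣN' = 658.9 kN/m; ΣW sinα = 301.0 kN/m
Resisting = 166.3 + 658.9·tan30.2° = 166.3 + 383.5 = 549.8 kN/m
FS = 549.8 / 301.0 = 1.827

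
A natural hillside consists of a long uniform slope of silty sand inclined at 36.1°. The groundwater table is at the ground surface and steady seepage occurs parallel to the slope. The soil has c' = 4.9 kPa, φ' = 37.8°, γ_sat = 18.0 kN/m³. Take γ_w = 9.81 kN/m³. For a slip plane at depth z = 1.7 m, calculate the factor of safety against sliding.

With seepage parallel to the slope and the water table at the surface, the effective normal stress on the slip plane uses the buoyant unit weight γ' = γ_sat − γ_w while the driving shear stress uses γ_sat:
FS = [c' + γ' z cos²β tanφ'] / [γ_sat z sinβ cosβ]
γ' = 18.0 − 9.81 = 8.19 kN/m³
Numerator = 4.9 + 8.19·1.7·cos²36.1°·tan37.8° = 4.9 + 8.19·1.7·0.6528·0.7757 = 11.951 kPa
Denominator = 18.0·1.7·sin36.1°·cos36.1° = 18.0·1.7·0.5892·0.8080 = 14.568 kPa
FS = 11.951 / 14.568 = 0.820

FS = 0.82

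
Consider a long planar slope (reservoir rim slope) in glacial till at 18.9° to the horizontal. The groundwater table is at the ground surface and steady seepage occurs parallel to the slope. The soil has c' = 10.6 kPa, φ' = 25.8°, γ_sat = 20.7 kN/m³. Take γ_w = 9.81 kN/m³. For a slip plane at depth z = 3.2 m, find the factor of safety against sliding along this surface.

FS = 1.26

With seepage parallel to the slope and the water table at the surface, the effective normal stress on the slip plane uses the buoyant unit weight γ' = γ_sat − γ_w while the driving shear stress uses γ_sat:
FS = [c' + γ' z cos²β tanφ'] / [γ_sat z sinβ cosβ]
γ' = 20.7 − 9.81 = 10.89 kN/m³
Numerator = 10.6 + 10.89·3.2·cos²18.9°·tan25.8° = 10.6 + 10.89·3.2·0.8951·0.4834 = 25.679 kPa
Denominator = 20.7·3.2·sin18.9°·cos18.9° = 20.7·3.2·0.3239·0.9461 = 20.299 kPa
FS = 25.679 / 20.299 = 1.265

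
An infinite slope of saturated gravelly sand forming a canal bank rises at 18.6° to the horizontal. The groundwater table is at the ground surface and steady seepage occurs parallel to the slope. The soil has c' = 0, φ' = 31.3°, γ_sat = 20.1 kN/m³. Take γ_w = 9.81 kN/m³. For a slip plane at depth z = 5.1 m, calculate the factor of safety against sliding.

With seepage parallel to the slope and the water table at the surface, the effective normal stress on the slip plane uses the buoyant unit weight γ' = γ_sat − γ_w while the driving shear stress uses γ_sat:
FS = [c' + γ' z cos²β tanφ'] / [γ_sat z sinβ cosβ]
(For c' = 0 this reduces to FS = (γ'/γ_sat)·tanφ'/tanβ.)
γ' = 20.1 − 9.81 = 10.29 kN/m³
Numerator = 0.0 + 10.29·5.1·cos²18.6°·tan31.3° = 0.0 + 10.29·5.1·0.8983·0.6080 = 28.662 kPa
Denominator = 20.1·5.1·sin18.6°·cos18.6° = 20.1·5.1·0.3190·0.9478 = 30.989 kPa
FS = 28.662 / 30.989 = 0.925

FS = 0.92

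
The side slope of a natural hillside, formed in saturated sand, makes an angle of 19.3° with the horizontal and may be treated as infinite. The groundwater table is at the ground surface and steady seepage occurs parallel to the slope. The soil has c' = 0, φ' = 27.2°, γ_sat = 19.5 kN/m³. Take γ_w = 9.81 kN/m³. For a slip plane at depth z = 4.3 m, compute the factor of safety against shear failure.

With seepage parallel to the slope and the water table at the surface, the effective normal stress on the slip plane uses the buoyant unit weight γ' = γ_sat − γ_w while the driving shear stress uses γ_sat:
FS = [c' + γ' z cos²β tanφ'] / [γ_sat z sinβ cosβ]
(For c' = 0 this reduces to FS = (γ'/γ_sat)·tanφ'/tanβ.)
γ' = 19.5 − 9.81 = 9.69 kN/m³
Numerator = 0.0 + 9.69·4.3·cos²19.3°·tan27.2° = 0.0 + 9.69·4.3·0.8908·0.5139 = 19.075 kPa
Denominator = 19.5·4.3·sin19.3°·cos19.3° = 19.5·4.3·0.3305·0.9438 = 26.156 kPa
FS = 19.075 / 26.156 = 0.729

FS = 0.73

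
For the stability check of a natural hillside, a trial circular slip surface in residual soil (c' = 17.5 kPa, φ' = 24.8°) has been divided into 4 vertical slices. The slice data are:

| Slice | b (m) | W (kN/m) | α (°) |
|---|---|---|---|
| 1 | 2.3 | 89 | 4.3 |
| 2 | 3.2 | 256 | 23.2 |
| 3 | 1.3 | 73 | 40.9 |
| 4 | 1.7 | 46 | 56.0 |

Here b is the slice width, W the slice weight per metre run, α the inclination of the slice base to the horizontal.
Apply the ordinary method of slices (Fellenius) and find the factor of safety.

FS = 1.92

Ordinary method of slices: FS = Σ[c'·Δl_i + (W_i cosα_i)·tanφ'] / Σ W_i sinα_i, with Δl_i = b_i / cosα_i.
Slice 1: Δl = 2.3/cos4.3° = 2.306 m; N'_1 = 89·cos4.3° = 88.7; c'Δl = 40.36; W sinα = 6.7
Slice 2: Δl = 3.2/cos23.2° = 3.482 m; N'_2 = 256·cos23.2° = 235.3; c'Δl = 60.93; W sinα = 100.8
Slice 3: Δl = 1.3/cos40.9° = 1.720 m; N'_3 = 73·cos40.9° = 55.2; c'Δl = 30.10; W sinα = 47.8
Slice 4: Δl = 1.7/cos56.0° = 3.040 m; N'_4 = 46·cos56.0° = 25.7; c'Δl = 53.20; W sinα = 38.1
Σc'Δl = 184.6 kN/m; ΣN' = 404.9 kN/m; ΣW sinα = 193.5 kN/m
Resisting = 184.6 + 404.9·tan24.8° = 184.6 + 187.1 = 371.7 kN/m
FS = 371.7 / 193.5 = 1.921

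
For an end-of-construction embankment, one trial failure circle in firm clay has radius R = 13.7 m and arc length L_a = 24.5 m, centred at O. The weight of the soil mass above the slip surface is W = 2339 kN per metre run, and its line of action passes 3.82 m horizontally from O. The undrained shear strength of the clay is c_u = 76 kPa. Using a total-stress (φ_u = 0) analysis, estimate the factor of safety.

FS = 2.86

Taking moments about the centre O, the resisting moment is provided by the undrained shear strength acting along the arc:
M_R = c_u·L_a·R = 76·24.50·13.7 = 25509.4 kN·m/m
M_D = W·d = 2339·3.82 = 8935.0 kN·m/m
FS = M_R / M_D = 25509.4 / 8935.0 = 2.855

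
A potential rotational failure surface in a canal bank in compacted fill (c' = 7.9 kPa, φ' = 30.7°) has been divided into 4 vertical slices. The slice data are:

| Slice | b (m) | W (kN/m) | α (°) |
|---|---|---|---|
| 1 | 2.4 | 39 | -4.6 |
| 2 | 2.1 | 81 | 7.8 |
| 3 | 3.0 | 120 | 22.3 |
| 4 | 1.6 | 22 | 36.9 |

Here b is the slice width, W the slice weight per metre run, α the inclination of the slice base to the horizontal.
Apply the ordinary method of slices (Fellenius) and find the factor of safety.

FS = 3.37

Ordinary method of slices: FS = Σ[c'·Δl_i + (W_i cosα_i)·tanφ'] / Σ W_i sinα_i, with Δl_i = b_i / cosα_i.
Slice 1: Δl = 2.4/cos(-4.6°) = 2.408 m; N'_1 = 39·cos(-4.6°) = 38.9; c'Δl = 19.02; W sinα = -3.1
Slice 2: Δl = 2.1/cos7.8° = 2.120 m; N'_2 = 81·cos7.8° = 80.3; c'Δl = 16.74; W sinα = 11.0
Slice 3: Δl = 3.0/cos22.3° = 3.243 m; N'_3 = 120·cos22.3° = 111.0; c'Δl = 25.62; W sinα = 45.5
Slice 4: Δl = 1.6/cos36.9° = 2.001 m; N'_4 = 22·cos36.9° = 17.6; c'Δl = 15.81; W sinα = 13.2
Σc'Δl = 77.2 kN/m; ΣN' = 247.7 kN/m; ΣW sinα = 66.6 kN/m
Resisting = 77.2 + 247.7·tan30.7° = 77.2 + 147.1 = 224.3 kN/m
FS = 224.3 / 66.6 = 3.367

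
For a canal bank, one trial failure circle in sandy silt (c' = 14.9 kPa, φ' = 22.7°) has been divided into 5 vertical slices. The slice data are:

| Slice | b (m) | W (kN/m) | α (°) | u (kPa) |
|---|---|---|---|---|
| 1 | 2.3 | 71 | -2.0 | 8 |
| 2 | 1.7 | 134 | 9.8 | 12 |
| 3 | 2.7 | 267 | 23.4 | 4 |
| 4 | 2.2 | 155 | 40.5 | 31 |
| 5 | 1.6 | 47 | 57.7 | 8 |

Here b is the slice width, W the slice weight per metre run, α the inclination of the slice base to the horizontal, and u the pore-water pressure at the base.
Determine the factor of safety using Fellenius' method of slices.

FS = 1.39

Ordinary method of slices: FS = Σ[c'·Δl_i + (W_i cosα_i − u_i·Δl_i)·tanφ'] / Σ W_i sinα_i, with Δl_i = b_i / cosα_i.
Slice 1: Δl = 2.3/cos(-2.0°) = 2.301 m; N'_1 = 71·cos(-2.0°) − 8·2.301 = 52.5; c'Δl = 34.29; W sinα = -2.5
Slice 2: Δl = 1.7/cos9.8° = 1.725 m; N'_2 = 134·cos9.8° − 12·1.725 = 111.3; c'Δl = 25.71; W sinα = 22.8
Slice 3: Δl = 2.7/cos23.4° = 2.942 m; N'_3 = 267·cos23.4° − 4·2.942 = 233.3; c'Δl = 43.84; W sinα = 106.0
Slice 4: Δl = 2.2/cos40.5° = 2.893 m; N'_4 = 155·cos40.5° − 31·2.893 = 28.2; c'Δl = 43.11; W sinα = 100.7
Slice 5: Δl = 1.6/cos57.7° = 2.994 m; N'_5 = 47·cos57.7° − 8·2.994 = 1.2; c'Δl = 44.61; W sinα = 39.7
Σc'Δl = 191.6 kN/m; ΣN' = 426.5 kN/m; ΣW sinα = 266.8 kN/m
Resisting = 191.6 + 426.5·tan22.7° = 191.6 + 178.4 = 370.0 kN/m
FS = 370.0 / 266.8 = 1.387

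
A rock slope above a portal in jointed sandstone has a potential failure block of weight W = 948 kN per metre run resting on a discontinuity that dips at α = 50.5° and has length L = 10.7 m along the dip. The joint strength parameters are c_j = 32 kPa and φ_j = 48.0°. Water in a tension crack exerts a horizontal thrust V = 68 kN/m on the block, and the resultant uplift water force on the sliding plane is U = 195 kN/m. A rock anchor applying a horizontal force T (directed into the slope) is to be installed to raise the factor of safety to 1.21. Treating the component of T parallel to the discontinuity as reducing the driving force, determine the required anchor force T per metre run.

Resolving forces along and normal to the sliding plane, with the horizontal anchor force T adding T·sinα to the effective normal force and T·cosα acting up the plane against the driving force:
FS = [c_jL + (W cosα − U − V sinα + T sinα) tanφ_j] / [W sinα + V cosα − T cosα]
Without the anchor: N' = 355.5 kN/m, driving T_d = 774.8 kN/m, resisting R = 32·10.7 + 355.5·tan48.0° = 737.3 kN/m, FS = 0.95.
Setting FS = 1.21 and solving for T:
1.21·(774.8 − T cos50.5°) = 737.3 + T sin50.5°·tan48.0°
T·(sin50.5°·tan48.0° + 1.21·cos50.5°) = 1.21·774.8 − 737.3
T·(0.7716·1.1106 + 1.21·0.6361) = 937.5 − 737.3 = 200.2
T·1.6266 = 200.2
T = 123.1 kN/m

T = 123 kN/m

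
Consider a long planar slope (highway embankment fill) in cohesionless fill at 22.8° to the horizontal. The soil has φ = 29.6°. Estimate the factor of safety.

For a dry cohesionless infinite slope the factor of safety is FS = tanφ / tanβ.
FS = tan29.6° / tan22.8° = 0.5681 / 0.4204 = 1.351

FS = 1.35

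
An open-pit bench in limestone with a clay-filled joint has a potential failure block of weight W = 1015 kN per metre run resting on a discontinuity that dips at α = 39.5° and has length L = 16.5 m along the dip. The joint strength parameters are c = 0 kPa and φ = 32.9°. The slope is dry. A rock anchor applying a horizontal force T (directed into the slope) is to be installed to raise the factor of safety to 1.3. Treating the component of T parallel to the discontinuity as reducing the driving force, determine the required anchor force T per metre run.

T = 235 kN/m

Resolving forces along and normal to the sliding plane, with the horizontal anchor force T adding T·sinα to the effective normal force and T·cosα acting up the plane against the driving force:
FS = [cL + (W cosα + T sinα) tanφ] / [W sinα − T cosα]
Without the anchor: N' = 783.2 kN/m, driving T_d = 645.6 kN/m, resisting R = 0·16.5 + 783.2·tan32.9° = 506.7 kN/m, FS = 0.78.
Setting FS = 1.3 and solving for T:
1.3·(645.6 − T cos39.5°) = 506.7 + T sin39.5°·tan32.9°
T·(sin39.5°·tan32.9° + 1.3·cos39.5°) = 1.3·645.6 − 506.7
T·(0.6361·0.6469 + 1.3·0.7716) = 839.3 − 506.7 = 332.6
T·1.4146 = 332.6
T = 235.1 kN/m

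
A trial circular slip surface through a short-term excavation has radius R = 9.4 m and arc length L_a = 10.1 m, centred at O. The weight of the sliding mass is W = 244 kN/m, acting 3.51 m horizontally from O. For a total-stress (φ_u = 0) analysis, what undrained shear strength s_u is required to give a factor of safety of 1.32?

s_u = 11.9 kPa

FS = s_u·L_a·R / (W·d), so s_u = FS·W·d / (L_a·R).
s_u = 1.32·244·3.51 / (10.10·9.4) = 1130.5 / 94.94 = 11.91 kPa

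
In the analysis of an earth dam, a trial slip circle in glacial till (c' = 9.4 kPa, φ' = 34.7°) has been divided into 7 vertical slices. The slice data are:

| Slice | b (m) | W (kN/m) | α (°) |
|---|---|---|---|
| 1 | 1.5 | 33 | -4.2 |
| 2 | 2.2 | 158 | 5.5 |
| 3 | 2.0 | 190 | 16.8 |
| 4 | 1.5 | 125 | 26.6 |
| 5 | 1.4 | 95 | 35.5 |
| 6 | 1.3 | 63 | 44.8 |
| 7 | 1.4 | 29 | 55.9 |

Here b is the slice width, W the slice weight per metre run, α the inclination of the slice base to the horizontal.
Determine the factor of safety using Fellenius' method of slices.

Ordinary method of slices: FS = Σ[c'·Δl_i + (W_i cosα_i)·tanφ'] / Σ W_i sinα_i, with Δl_i = b_i / cosα_i.
Slice 1: Δl = 1.5/cos(-4.2°) = 1.504 m; N'_1 = 33·cos(-4.2°) = 32.9; c'Δl = 14.14; W sinα = -2.4
Slice 2: Δl = 2.2/cos5.5° = 2.210 m; N'_2 = 158·cos5.5° = 157.3; c'Δl = 20.78; W sinα = 15.1
Slice 3: Δl = 2.0/cos16.8° = 2.089 m; N'_3 = 190·cos16.8° = 181.9; c'Δl = 19.64; W sinα = 54.9
Slice 4: Δl = 1.5/cos26.6° = 1.678 m; N'_4 = 125·cos26.6° = 111.8; c'Δl = 15.77; W sinα = 56.0
Slice 5: Δl = 1.4/cos35.5° = 1.720 m; N'_5 = 95·cos35.5° = 77.3; c'Δl = 16.16; W sinα = 55.2
Slice 6: Δl = 1.3/cos44.8° = 1.832 m; N'_6 = 63·cos44.8° = 44.7; c'Δl = 17.22; W sinα = 44.4
Slice 7: Δl = 1.4/cos55.9° = 2.497 m; N'_7 = 29·cos55.9° = 16.3; c'Δl = 23.47; W sinα = 24.0
Σc'Δl = 127.2 kN/m; ΣN' = 622.1 kN/m; ΣW sinα = 247.2 kN/m
Resisting = 127.2 + 622.1·tan34.7° = 127.2 + 430.8 = 558.0 kN/m
FS = 558.0 / 247.2 = 2.257

FS = 2.26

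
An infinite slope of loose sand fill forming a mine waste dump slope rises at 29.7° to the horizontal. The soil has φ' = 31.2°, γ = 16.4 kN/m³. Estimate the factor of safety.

FS = 1.06

For a dry cohesionless infinite slope the factor of safety is FS = tanφ' / tanβ.
FS = tan31.2° / tan29.7° = 0.6056 / 0.5704 = 1.062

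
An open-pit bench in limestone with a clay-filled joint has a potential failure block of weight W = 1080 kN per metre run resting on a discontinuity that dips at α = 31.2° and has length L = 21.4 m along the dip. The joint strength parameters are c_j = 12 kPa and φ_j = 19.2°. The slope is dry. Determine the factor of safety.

FS = 1.03

Resolving the block weight along and normal to the plane and applying the Mohr–Coulomb strength on the joint:
N' = W cosα = 1080·cos31.2° = 923.8 kN/m
Driving force T = W sinα = 1080·sin31.2° = 559.5 kN/m
Resisting force R = c_j·L + N'·tanφ_j = 12·21.4 + 923.8·tan19.2° = 256.8 + 321.7 = 578.5 kN/m
FS = R / T = 578.5 / 559.5 = 1.034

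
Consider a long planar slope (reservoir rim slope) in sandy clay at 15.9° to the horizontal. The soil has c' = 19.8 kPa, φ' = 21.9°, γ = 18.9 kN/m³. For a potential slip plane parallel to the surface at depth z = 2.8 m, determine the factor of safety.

For an infinite slope with a slip plane parallel to the surface (no pore pressure): FS = [c' + γz cos²β tanφ'] / [γz sinβ cosβ].
γz = 18.9·2.8 = 52.92 kN/m²
Numerator = 19.8 + 52.92·cos²15.9°·tan21.9° = 19.8 + 52.92·0.9249·0.4020 = 39.477 kPa
Denominator = 52.92·sin15.9°·cos15.9° = 52.92·0.2740·0.9617 = 13.943 kPa
FS = 39.477 / 13.943 = 2.831

FS = 2.83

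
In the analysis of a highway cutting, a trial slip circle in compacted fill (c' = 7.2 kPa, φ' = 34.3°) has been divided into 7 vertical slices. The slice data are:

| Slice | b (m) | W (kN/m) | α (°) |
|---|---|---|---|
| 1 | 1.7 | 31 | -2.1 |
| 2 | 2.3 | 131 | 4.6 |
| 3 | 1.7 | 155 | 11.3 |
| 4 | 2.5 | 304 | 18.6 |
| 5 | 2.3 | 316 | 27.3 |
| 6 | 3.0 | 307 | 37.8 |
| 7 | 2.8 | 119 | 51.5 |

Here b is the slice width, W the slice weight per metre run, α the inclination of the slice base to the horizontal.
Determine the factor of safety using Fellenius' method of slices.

FS = 1.70

Ordinary method of slices: FS = Σ[c'·Δl_i + (W_i cosα_i)·tanφ'] / Σ W_i sinα_i, with Δl_i = b_i / cosα_i.
Slice 1: Δl = 1.7/cos(-2.1°) = 1.701 m; N'_1 = 31·cos(-2.1°) = 31.0; c'Δl = 12.25; W sinα = -1.1
Slice 2: Δl = 2.3/cos4.6° = 2.307 m; N'_2 = 131·cos4.6° = 130.6; c'Δl = 16.61; W sinα = 10.5
Slice 3: Δl = 1.7/cos11.3° = 1.734 m; N'_3 = 155·cos11.3° = 152.0; c'Δl = 12.48; W sinα = 30.4
Slice 4: Δl = 2.5/cos18.6° = 2.638 m; N'_4 = 304·cos18.6° = 288.1; c'Δl = 18.99; W sinα = 97.0
Slice 5: Δl = 2.3/cos27.3° = 2.588 m; N'_5 = 316·cos27.3° = 280.8; c'Δl = 18.64; W sinα = 144.9
Slice 6: Δl = 3.0/cos37.8° = 3.797 m; N'_6 = 307·cos37.8° = 242.6; c'Δl = 27.34; W sinα = 188.2
Slice 7: Δl = 2.8/cos51.5° = 4.498 m; N'_7 = 119·cos51.5° = 74.1; c'Δl = 32.38; W sinα = 93.1
Σc'Δl = 138.7 kN/m; ΣN' = 1199.1 kN/m; ΣW sinα = 562.9 kN/m
Resisting = 138.7 + 1199.1·tan34.3° = 138.7 + 818.0 = 956.7 kN/m
FS = 956.7 / 562.9 = 1.699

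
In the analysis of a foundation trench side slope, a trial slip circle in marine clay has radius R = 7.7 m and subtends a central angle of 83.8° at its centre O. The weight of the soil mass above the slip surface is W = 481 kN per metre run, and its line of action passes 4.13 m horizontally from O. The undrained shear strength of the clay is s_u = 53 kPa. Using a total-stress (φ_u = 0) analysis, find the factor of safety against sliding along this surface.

Taking moments about the centre O, the resisting moment is provided by the undrained shear strength acting along the arc:
Arc length L_a = R·θ = 7.7·(83.8°·π/180) = 7.7·1.4626 = 11.26 m
M_R = s_u·L_a·R = 53·11.26·7.7 = 4596.0 kN·m/m
M_D = W·d = 481·4.13 = 1986.5 kN·m/m
FS = M_R / M_D = 4596.0 / 1986.5 = 2.314

FS = 2.31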